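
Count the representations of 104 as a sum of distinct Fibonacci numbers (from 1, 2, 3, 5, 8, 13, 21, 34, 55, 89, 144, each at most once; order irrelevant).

Starting from the Zeckendorf form and repeatedly splitting a term F_k into F_{k−1} + F_{k−2} (when neither is already used) reaches every representation.
104 = 89+13+2 = 89+8+5+2 = 55+34+13+2 = 55+34+8+5+2 = … (1 more), for 5 in all.

5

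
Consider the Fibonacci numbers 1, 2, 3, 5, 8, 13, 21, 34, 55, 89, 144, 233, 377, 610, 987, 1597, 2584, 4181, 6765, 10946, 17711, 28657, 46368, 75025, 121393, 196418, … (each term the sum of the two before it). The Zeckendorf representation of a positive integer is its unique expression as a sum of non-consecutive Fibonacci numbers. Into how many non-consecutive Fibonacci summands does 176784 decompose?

subtract 121393 from 176784: 55391 remains
subtract 46368 from 55391: 9023 remains
subtract 6765 from 9023: 2258 remains
subtract 1597 from 2258: 661 remains
subtract 610 from 661: 51 remains
subtract 34 from 51: 17 remains
subtract 13 from 17: 4 remains
subtract 3 from 4: 1 remains
subtract 1 from 1: 0 remains
176784 = 121393 + 46368 + 6765 + 1597 + 610 + 34 + 13 + 3 + 1, which has 9 terms.

9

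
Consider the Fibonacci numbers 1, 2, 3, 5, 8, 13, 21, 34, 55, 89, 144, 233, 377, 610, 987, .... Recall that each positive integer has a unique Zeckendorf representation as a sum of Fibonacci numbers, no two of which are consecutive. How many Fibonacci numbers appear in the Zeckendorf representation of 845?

Greedy algorithm:
take 610 (≤ 845); 845 − 610 = 235
take 233 (≤ 235); 235 − 233 = 2
take 2 (≤ 2); 2 − 2 = 0
845 = 610 + 233 + 2, which has 3 terms.

3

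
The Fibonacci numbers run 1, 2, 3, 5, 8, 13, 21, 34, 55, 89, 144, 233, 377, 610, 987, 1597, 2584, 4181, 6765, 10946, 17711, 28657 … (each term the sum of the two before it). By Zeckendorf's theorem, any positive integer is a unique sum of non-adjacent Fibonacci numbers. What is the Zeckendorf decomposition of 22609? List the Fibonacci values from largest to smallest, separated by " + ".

largest Fibonacci ≤ 22609 is 17711; 22609 − 17711 = 4898
largest Fibonacci ≤ 4898 is 4181; 4898 − 4181 = 717
largest Fibonacci ≤ 717 is 610; 717 − 610 = 107
largest Fibonacci ≤ 107 is 89; 107 − 89 = 18
largest Fibonacci ≤ 18 is 13; 18 − 13 = 5
largest Fibonacci ≤ 5 is 5; 5 − 5 = 0
So 22609 = 17711 + 4181 + 610 + 89 + 13 + 5, with no two terms consecutive in the sequence.

17711 + 4181 + 610 + 89 + 13 + 5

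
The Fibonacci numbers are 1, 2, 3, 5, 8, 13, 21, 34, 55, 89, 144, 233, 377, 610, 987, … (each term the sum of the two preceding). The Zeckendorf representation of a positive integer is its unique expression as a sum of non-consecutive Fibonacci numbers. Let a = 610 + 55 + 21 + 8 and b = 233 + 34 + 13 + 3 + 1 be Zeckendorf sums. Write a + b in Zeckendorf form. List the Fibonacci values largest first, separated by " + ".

The two numbers are 694 and 284, so their sum is 978.
take 610 (≤ 978); 978 − 610 = 368
take 233 (≤ 368); 368 − 233 = 135
take 89 (≤ 135); 135 − 89 = 46
take 34 (≤ 46); 46 − 34 = 12
take 8 (≤ 12); 12 − 8 = 4
take 3 (≤ 4); 4 − 3 = 1
take 1 (≤ 1); 1 − 1 = 0

610 + 233 + 89 + 34 + 8 + 3 + 1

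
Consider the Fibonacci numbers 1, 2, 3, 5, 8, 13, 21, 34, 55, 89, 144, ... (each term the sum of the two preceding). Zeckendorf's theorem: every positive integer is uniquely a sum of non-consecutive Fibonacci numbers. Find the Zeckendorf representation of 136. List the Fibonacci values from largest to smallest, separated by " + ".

89 + 34 + 13

subtract 89 from 136: 47 remains
subtract 34 from 47: 13 remains
subtract 13 from 13: 0 remains
So 136 = 89 + 34 + 13, with no two terms consecutive in the sequence.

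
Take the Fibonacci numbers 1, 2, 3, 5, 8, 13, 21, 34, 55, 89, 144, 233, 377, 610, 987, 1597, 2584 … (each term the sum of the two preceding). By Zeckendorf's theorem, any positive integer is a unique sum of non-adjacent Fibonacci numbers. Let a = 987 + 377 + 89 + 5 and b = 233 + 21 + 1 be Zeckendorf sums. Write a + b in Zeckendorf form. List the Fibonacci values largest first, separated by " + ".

The two numbers are 1458 and 255, so their sum is 1713.
Greedily peel off the largest Fibonacci term at each step:
take 1597 (≤ 1713); 1713 − 1597 = 116
take 89 (≤ 116); 116 − 89 = 27
take 21 (≤ 27); 27 − 21 = 6
take 5 (≤ 6); 6 − 5 = 1
take 1 (≤ 1); 1 − 1 = 0

1597 + 89 + 21 + 5 + 1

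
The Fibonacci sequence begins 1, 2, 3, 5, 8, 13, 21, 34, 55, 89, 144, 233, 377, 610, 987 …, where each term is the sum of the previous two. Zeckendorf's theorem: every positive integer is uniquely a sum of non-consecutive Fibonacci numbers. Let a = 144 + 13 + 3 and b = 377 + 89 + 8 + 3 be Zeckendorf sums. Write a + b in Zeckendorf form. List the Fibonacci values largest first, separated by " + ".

610 + 21 + 5 + 1

The two numbers are 160 and 477, so their sum is 637.
637: greatest Fibonacci not exceeding it is 610, leaving 27
27: greatest Fibonacci not exceeding it is 21, leaving 6
6: greatest Fibonacci not exceeding it is 5, leaving 1
1: greatest Fibonacci not exceeding it is 1, leaving 0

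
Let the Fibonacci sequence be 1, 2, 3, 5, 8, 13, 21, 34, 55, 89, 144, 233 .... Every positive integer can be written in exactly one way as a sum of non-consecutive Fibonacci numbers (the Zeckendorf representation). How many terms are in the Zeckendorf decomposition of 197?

5

largest Fibonacci ≤ 197 is 144; 197 − 144 = 53
largest Fibonacci ≤ 53 is 34; 53 − 34 = 19
largest Fibonacci ≤ 19 is 13; 19 − 13 = 6
largest Fibonacci ≤ 6 is 5; 6 − 5 = 1
largest Fibonacci ≤ 1 is 1; 1 − 1 = 0
197 = 144 + 34 + 13 + 5 + 1, which has 5 terms.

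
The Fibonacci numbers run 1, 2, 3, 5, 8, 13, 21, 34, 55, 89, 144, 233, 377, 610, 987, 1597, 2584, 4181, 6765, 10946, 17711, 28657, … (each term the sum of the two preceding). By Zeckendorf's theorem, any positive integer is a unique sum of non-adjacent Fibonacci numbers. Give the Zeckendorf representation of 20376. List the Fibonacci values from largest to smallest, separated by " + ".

17711 + 2584 + 55 + 21 + 5

subtract 17711 from 20376: 2665 remains
subtract 2584 from 2665: 81 remains
subtract 55 from 81: 26 remains
subtract 21 from 26: 5 remains
subtract 5 from 5: 0 remains
So 20376 = 17711 + 2584 + 55 + 21 + 5, with no two terms consecutive in the sequence.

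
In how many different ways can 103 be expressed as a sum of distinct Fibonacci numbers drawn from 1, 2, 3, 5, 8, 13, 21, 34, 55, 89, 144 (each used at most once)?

8

Starting from the Zeckendorf form and repeatedly splitting a term F_k into F_{k−1} + F_{k−2} (when neither is already used) reaches every representation.
103 = 89+13+1 = 89+8+5+1 = 55+34+13+1 = … (5 more), for 8 in all.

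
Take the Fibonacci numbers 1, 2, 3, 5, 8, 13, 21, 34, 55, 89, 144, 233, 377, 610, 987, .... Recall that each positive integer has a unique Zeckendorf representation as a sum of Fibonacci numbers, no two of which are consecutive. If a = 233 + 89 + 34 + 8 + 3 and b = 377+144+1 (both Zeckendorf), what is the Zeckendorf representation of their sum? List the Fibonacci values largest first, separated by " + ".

610 + 233 + 34 + 8 + 3 + 1

The two numbers are 367 and 522, so their sum is 889.
Greedy algorithm:
take 610 (≤ 889); 889 − 610 = 279
take 233 (≤ 279); 279 − 233 = 46
take 34 (≤ 46); 46 − 34 = 12
take 8 (≤ 12); 12 − 8 = 4
take 3 (≤ 4); 4 − 3 = 1
take 1 (≤ 1); 1 − 1 = 0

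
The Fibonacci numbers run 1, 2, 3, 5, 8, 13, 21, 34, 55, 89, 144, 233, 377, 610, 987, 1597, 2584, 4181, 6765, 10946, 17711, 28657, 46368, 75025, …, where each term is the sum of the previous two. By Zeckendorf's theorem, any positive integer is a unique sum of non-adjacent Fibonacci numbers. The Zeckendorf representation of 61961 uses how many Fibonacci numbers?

5

Greedily peel off the largest Fibonacci term at each step:
largest Fibonacci ≤ 61961 is 46368; 61961 − 46368 = 15593
largest Fibonacci ≤ 15593 is 10946; 15593 − 10946 = 4647
largest Fibonacci ≤ 4647 is 4181; 4647 − 4181 = 466
largest Fibonacci ≤ 466 is 377; 466 − 377 = 89
largest Fibonacci ≤ 89 is 89; 89 − 89 = 0
61961 = 46368 + 10946 + 4181 + 377 + 89, which has 5 terms.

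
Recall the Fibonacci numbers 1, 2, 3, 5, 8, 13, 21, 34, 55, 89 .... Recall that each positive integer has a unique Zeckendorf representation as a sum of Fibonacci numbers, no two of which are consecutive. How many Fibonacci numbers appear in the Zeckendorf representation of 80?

Greedy algorithm:
80: greatest Fibonacci not exceeding it is 55, leaving 25
25: greatest Fibonacci not exceeding it is 21, leaving 4
4: greatest Fibonacci not exceeding it is 3, leaving 1
1: greatest Fibonacci not exceeding it is 1, leaving 0
80 = 55 + 21 + 3 + 1, which has 4 terms.

4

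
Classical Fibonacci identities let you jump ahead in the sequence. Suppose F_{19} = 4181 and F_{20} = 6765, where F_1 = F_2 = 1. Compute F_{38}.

39088169

By the doubling identity F_{2k} = F_k(2F_{k+1} − F_k): F_{38} = 4181·(2·6765 − 4181) = 4181·9349 = 39088169.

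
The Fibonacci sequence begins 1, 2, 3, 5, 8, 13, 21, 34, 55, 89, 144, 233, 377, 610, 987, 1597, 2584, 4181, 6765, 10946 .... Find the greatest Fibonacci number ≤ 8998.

6765 ≤ 8998 < 10946, so the largest Fibonacci number not exceeding 8998 is 6765.

6765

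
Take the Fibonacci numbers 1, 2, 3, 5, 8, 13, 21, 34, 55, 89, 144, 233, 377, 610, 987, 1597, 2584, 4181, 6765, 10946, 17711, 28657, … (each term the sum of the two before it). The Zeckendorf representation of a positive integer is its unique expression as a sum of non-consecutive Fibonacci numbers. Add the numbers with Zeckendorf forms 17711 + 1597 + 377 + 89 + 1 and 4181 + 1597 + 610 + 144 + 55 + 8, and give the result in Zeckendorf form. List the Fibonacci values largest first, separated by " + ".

17711 + 6765 + 1597 + 233 + 55 + 8 + 1

The two numbers are 19775 and 6595, so their sum is 26370.
Greedy algorithm:
take 17711 (≤ 26370); 26370 − 17711 = 8659
take 6765 (≤ 8659); 8659 − 6765 = 1894
take 1597 (≤ 1894); 1894 − 1597 = 297
take 233 (≤ 297); 297 − 233 = 64
take 55 (≤ 64); 64 − 55 = 9
take 8 (≤ 9); 9 − 8 = 1
take 1 (≤ 1); 1 − 1 = 0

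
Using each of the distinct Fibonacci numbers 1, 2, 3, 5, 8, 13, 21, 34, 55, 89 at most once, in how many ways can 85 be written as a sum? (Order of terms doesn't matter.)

85 = 55+21+8+1 = 55+21+5+3+1 = 55+13+8+5+3+1 = 34+21+13+8+5+3+1 — 4 representations.

4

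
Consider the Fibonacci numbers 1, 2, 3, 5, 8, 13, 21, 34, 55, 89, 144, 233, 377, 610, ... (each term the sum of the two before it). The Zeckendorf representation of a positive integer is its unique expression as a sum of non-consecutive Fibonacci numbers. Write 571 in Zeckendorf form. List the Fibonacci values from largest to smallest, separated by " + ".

Greedy algorithm:
subtract 377 from 571: 194 remains
subtract 144 from 194: 50 remains
subtract 34 from 50: 16 remains
subtract 13 from 16: 3 remains
subtract 3 from 3: 0 remains
So 571 = 377 + 144 + 34 + 13 + 3, with no two terms consecutive in the sequence.

377 + 144 + 34 + 13 + 3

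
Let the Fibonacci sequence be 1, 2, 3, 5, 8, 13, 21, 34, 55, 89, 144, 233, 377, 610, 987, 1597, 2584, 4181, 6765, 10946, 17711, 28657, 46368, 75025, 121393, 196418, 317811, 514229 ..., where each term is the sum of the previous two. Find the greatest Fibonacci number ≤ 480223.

317811

317811 ≤ 480223 < 514229, so the largest Fibonacci number not exceeding 480223 is 317811.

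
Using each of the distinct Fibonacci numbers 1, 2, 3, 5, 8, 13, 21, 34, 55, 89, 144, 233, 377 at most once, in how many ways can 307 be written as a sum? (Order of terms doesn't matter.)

12

307 = 233+55+13+5+1 = 233+55+13+3+2+1 = 233+34+21+13+5+1 = 144+89+55+13+5+1 = … (8 more), for 12 in all.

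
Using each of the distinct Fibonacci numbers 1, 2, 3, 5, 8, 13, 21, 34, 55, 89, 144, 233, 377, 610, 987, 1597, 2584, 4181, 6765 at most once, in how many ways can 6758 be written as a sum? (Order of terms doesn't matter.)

6758 = 4181+1597+610+233+89+34+13+1 = 4181+1597+610+233+89+34+8+5+1 = 4181+1597+610+233+89+34+8+3+2+1 = … (12 more), for 15 in all.

15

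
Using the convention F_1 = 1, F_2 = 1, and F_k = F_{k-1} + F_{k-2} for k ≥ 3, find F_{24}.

46368

Iterating the recurrence up to F_{19} = 4181 and F_{18} = 2584:
F_{20} = F_{19} + F_{18} = 4181 + 2584 = 6765
F_{21} = F_{20} + F_{19} = 6765 + 4181 = 10946
F_{22} = F_{21} + F_{20} = 10946 + 6765 = 17711
F_{23} = F_{22} + F_{21} = 17711 + 10946 = 28657
F_{24} = F_{23} + F_{22} = 28657 + 17711 = 46368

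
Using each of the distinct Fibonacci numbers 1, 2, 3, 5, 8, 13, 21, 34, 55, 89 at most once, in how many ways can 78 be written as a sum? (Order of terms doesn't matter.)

Starting from the Zeckendorf form and repeatedly splitting a term F_k into F_{k−1} + F_{k−2} (when neither is already used) reaches every representation.
78 = 55+21+2 = 55+13+8+2 = 55+13+5+3+2 = 34+21+13+8+2 = … (1 more), for 5 in all.

5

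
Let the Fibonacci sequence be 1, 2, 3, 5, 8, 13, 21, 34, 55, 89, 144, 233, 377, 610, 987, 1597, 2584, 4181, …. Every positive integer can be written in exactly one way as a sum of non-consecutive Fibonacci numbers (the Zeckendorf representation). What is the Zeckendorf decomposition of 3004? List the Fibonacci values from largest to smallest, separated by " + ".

2584 + 377 + 34 + 8 + 1

3004 − 2584 = 420
420 − 377 = 43
43 − 34 = 9
9 − 8 = 1
1 − 1 = 0
So 3004 = 2584 + 377 + 34 + 8 + 1, with no two terms consecutive in the sequence.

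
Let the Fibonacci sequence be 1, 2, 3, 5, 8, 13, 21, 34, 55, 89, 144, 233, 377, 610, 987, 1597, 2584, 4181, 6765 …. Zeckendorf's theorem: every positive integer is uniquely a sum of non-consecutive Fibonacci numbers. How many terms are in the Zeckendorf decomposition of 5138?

5138 − 4181 = 957
957 − 610 = 347
347 − 233 = 114
114 − 89 = 25
25 − 21 = 4
4 − 3 = 1
1 − 1 = 0
5138 = 4181 + 610 + 233 + 89 + 21 + 3 + 1, which has 7 terms.

7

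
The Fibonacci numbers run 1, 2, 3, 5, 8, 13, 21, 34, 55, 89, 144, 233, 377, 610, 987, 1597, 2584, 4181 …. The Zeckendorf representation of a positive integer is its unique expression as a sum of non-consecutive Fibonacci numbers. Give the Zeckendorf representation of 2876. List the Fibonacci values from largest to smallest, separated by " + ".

2584 + 233 + 55 + 3 + 1

take 2584 (≤ 2876); 2876 − 2584 = 292
take 233 (≤ 292); 292 − 233 = 59
take 55 (≤ 59); 59 − 55 = 4
take 3 (≤ 4); 4 − 3 = 1
take 1 (≤ 1); 1 − 1 = 0
So 2876 = 2584 + 233 + 55 + 3 + 1, with no two terms consecutive in the sequence.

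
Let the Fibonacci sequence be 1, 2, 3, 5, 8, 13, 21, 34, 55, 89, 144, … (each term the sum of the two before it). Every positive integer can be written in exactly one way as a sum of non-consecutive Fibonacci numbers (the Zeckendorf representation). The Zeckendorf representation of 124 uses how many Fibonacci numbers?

Greedy algorithm:
89 ≤ 124 < 144, so take 89; remainder 35
34 ≤ 35 < 55, so take 34; remainder 1
1 ≤ 1 < 2, so take 1; remainder 0
124 = 89 + 34 + 1, which has 3 terms.

3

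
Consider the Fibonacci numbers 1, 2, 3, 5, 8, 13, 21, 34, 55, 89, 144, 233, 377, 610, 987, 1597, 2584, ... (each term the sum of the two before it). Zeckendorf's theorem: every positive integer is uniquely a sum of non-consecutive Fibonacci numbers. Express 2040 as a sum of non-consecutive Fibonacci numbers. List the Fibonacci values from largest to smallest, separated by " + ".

Greedily peel off the largest Fibonacci term at each step:
1597 ≤ 2040 < 2584, so take 1597; remainder 443
377 ≤ 443 < 610, so take 377; remainder 66
55 ≤ 66 < 89, so take 55; remainder 11
8 ≤ 11 < 13, so take 8; remainder 3
3 ≤ 3 < 5, so take 3; remainder 0
So 2040 = 1597 + 377 + 55 + 8 + 3, with no two terms consecutive in the sequence.

1597 + 377 + 55 + 8 + 3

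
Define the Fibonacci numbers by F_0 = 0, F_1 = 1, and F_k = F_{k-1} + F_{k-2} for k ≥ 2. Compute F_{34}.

5702887

Iterating the recurrence up to F_{29} = 514229 and F_{28} = 317811:
F_{30} = F_{29} + F_{28} = 514229 + 317811 = 832040
F_{31} = F_{30} + F_{29} = 832040 + 514229 = 1346269
F_{32} = F_{31} + F_{30} = 1346269 + 832040 = 2178309
F_{33} = F_{32} + F_{31} = 2178309 + 1346269 = 3524578
F_{34} = F_{33} + F_{32} = 3524578 + 2178309 = 5702887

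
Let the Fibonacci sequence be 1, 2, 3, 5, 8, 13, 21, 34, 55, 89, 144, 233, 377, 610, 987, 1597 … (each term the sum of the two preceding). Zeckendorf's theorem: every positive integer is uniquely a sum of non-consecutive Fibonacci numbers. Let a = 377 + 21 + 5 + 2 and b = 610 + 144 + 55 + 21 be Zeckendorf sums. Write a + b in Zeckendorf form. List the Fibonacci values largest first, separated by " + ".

987 + 233 + 13 + 2

The two numbers are 405 and 830, so their sum is 1235.
Repeatedly subtract the largest Fibonacci number that fits:
1235: greatest Fibonacci not exceeding it is 987, leaving 248
248: greatest Fibonacci not exceeding it is 233, leaving 15
15: greatest Fibonacci not exceeding it is 13, leaving 2
2: greatest Fibonacci not exceeding it is 2, leaving 0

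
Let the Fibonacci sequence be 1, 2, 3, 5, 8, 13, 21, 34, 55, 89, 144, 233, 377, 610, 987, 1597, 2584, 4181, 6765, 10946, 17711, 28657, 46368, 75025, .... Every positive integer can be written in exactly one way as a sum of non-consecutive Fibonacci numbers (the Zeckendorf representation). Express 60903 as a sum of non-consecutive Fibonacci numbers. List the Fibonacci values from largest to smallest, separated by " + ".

46368 + 10946 + 2584 + 987 + 13 + 5

60903 − 46368 = 14535
14535 − 10946 = 3589
3589 − 2584 = 1005
1005 − 987 = 18
18 − 13 = 5
5 − 5 = 0
So 60903 = 46368 + 10946 + 2584 + 987 + 13 + 5, with no two terms consecutive in the sequence.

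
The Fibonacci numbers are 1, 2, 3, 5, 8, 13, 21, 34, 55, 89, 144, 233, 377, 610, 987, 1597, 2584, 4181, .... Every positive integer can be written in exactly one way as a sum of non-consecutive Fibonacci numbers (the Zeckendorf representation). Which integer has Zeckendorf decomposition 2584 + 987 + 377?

3948

2584 + 987 + 377 = 3948.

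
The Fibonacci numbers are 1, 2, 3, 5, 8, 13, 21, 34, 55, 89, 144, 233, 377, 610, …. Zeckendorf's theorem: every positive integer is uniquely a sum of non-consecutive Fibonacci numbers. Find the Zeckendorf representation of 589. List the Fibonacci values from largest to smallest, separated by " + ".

subtract 377 from 589: 212 remains
subtract 144 from 212: 68 remains
subtract 55 from 68: 13 remains
subtract 13 from 13: 0 remains
So 589 = 377 + 144 + 55 + 13, with no two terms consecutive in the sequence.

377 + 144 + 55 + 13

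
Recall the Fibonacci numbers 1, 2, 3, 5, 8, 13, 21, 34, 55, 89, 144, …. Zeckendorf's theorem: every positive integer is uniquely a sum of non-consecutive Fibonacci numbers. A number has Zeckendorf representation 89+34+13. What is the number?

136

89+34+13 = 136.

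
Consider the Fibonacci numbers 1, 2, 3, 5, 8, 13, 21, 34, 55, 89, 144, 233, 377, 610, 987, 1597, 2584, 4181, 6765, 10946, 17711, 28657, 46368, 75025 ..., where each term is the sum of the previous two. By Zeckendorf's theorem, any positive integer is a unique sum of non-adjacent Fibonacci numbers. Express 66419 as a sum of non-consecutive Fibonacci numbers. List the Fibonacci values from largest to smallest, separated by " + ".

46368 + 17711 + 1597 + 610 + 89 + 34 + 8 + 2

Repeatedly subtract the largest Fibonacci number that fits:
largest Fibonacci ≤ 66419 is 46368; 66419 − 46368 = 20051
largest Fibonacci ≤ 20051 is 17711; 20051 − 17711 = 2340
largest Fibonacci ≤ 2340 is 1597; 2340 − 1597 = 743
largest Fibonacci ≤ 743 is 610; 743 − 610 = 133
largest Fibonacci ≤ 133 is 89; 133 − 89 = 44
largest Fibonacci ≤ 44 is 34; 44 − 34 = 10
largest Fibonacci ≤ 10 is 8; 10 − 8 = 2
largest Fibonacci ≤ 2 is 2; 2 − 2 = 0
So 66419 = 46368 + 17711 + 1597 + 610 + 89 + 34 + 8 + 2, with no two terms consecutive in the sequence.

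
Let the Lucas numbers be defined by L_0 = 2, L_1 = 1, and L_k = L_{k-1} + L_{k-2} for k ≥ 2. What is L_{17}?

3571

Iterating the recurrence up to L_{9} = 76 and L_{8} = 47:
L_{10} = L_{9} + L_{8} = 76 + 47 = 123
L_{11} = L_{10} + L_{9} = 123 + 76 = 199
L_{12} = L_{11} + L_{10} = 199 + 123 = 322
L_{13} = L_{12} + L_{11} = 322 + 199 = 521
L_{14} = L_{13} + L_{12} = 521 + 322 = 843
L_{15} = L_{14} + L_{13} = 843 + 521 = 1364
L_{16} = L_{15} + L_{14} = 1364 + 843 = 2207
L_{17} = L_{16} + L_{15} = 2207 + 1364 = 3571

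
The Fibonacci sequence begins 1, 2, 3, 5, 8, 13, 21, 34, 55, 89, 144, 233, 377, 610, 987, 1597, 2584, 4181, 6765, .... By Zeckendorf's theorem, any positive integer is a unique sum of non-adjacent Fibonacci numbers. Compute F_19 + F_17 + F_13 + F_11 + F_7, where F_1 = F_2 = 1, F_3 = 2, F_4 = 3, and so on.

6113

F_19 + F_17 + F_13 + F_11 + F_7 = 4181 + 1597 + 233 + 89 + 13 = 6113.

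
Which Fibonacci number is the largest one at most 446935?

317811 ≤ 446935 < 514229, so the largest Fibonacci number not exceeding 446935 is 317811.

317811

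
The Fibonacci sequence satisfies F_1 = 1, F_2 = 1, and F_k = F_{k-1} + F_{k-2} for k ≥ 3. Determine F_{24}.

46368

Iterating the recurrence up to F_{19} = 4181 and F_{18} = 2584:
F_{20} = F_{19} + F_{18} = 4181 + 2584 = 6765
F_{21} = F_{20} + F_{19} = 6765 + 4181 = 10946
F_{22} = F_{21} + F_{20} = 10946 + 6765 = 17711
F_{23} = F_{22} + F_{21} = 17711 + 10946 = 28657
F_{24} = F_{23} + F_{22} = 28657 + 17711 = 46368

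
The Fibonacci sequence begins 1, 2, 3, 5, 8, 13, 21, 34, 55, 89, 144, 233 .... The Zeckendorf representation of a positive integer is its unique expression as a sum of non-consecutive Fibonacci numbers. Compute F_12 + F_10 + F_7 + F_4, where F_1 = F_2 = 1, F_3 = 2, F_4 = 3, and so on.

F_12 + F_10 + F_7 + F_4 = 144 + 55 + 13 + 3 = 215.

215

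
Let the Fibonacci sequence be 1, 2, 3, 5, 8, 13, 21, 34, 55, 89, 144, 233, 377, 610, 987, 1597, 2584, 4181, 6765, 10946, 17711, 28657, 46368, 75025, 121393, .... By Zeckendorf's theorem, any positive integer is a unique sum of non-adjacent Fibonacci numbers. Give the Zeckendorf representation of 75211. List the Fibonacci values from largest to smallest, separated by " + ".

75025 + 144 + 34 + 8

subtract 75025 from 75211: 186 remains
subtract 144 from 186: 42 remains
subtract 34 from 42: 8 remains
subtract 8 from 8: 0 remains
So 75211 = 75025 + 144 + 34 + 8, with no two terms consecutive in the sequence.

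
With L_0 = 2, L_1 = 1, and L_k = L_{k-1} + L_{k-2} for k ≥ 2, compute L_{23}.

64079

Iterating the recurrence up to L_{18} = 5778 and L_{17} = 3571:
L_{19} = L_{18} + L_{17} = 5778 + 3571 = 9349
L_{20} = L_{19} + L_{18} = 9349 + 5778 = 15127
L_{21} = L_{20} + L_{19} = 15127 + 9349 = 24476
L_{22} = L_{21} + L_{20} = 24476 + 15127 = 39603
L_{23} = L_{22} + L_{21} = 39603 + 24476 = 64079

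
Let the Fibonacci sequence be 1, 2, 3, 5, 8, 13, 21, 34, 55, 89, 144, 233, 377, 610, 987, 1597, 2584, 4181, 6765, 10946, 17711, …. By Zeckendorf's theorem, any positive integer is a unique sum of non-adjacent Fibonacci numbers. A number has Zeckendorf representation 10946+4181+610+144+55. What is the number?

10946+4181+610+144+55 = 15936.

15936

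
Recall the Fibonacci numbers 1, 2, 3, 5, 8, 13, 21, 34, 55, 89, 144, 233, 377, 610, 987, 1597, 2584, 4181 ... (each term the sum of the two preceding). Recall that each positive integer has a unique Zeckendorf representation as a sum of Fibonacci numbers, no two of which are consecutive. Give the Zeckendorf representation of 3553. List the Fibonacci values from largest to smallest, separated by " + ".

3553 − 2584 = 969
969 − 610 = 359
359 − 233 = 126
126 − 89 = 37
37 − 34 = 3
3 − 3 = 0
So 3553 = 2584 + 610 + 233 + 89 + 34 + 3, with no two terms consecutive in the sequence.

2584 + 610 + 233 + 89 + 34 + 3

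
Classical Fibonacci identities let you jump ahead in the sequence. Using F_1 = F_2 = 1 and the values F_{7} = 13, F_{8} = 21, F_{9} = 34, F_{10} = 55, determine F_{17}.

1597

By the addition formula F_{m+n} = F_m F_{n+1} + F_{m−1} F_n with m=10, n=7: F_{17} = 55·21 + 34·13 = 1155 + 442 = 1597.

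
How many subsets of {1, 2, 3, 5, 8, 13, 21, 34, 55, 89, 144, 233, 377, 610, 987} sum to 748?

Starting from the Zeckendorf form and repeatedly splitting a term F_k into F_{k−1} + F_{k−2} (when neither is already used) reaches every representation.
748 = 610+89+34+13+2 = 610+89+34+8+5+2 = 377+233+89+34+13+2 = … (6 more), for 9 in all.

9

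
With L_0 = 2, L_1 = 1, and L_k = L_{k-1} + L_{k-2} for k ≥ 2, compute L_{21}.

24476

Iterating the recurrence up to L_{15} = 1364 and L_{14} = 843:
L_{16} = L_{15} + L_{14} = 1364 + 843 = 2207
L_{17} = L_{16} + L_{15} = 2207 + 1364 = 3571
L_{18} = L_{17} + L_{16} = 3571 + 2207 = 5778
L_{19} = L_{18} + L_{17} = 5778 + 3571 = 9349
L_{20} = L_{19} + L_{18} = 9349 + 5778 = 15127
L_{21} = L_{20} + L_{19} = 15127 + 9349 = 24476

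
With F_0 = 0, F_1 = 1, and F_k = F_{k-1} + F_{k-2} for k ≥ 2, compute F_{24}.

46368

Iterating the recurrence up to F_{19} = 4181 and F_{18} = 2584:
F_{20} = F_{19} + F_{18} = 4181 + 2584 = 6765
F_{21} = F_{20} + F_{19} = 6765 + 4181 = 10946
F_{22} = F_{21} + F_{20} = 10946 + 6765 = 17711
F_{23} = F_{22} + F_{21} = 17711 + 10946 = 28657
F_{24} = F_{23} + F_{22} = 28657 + 17711 = 46368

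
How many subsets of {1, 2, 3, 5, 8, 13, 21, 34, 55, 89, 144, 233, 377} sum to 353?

9

353 = 233+89+21+8+2 = 233+89+21+5+3+2 = 233+55+34+21+8+2 = … (6 more), for 9 in all.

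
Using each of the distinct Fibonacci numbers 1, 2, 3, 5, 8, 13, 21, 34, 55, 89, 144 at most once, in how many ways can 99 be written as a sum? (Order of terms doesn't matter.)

Starting from the Zeckendorf form and repeatedly splitting a term F_k into F_{k−1} + F_{k−2} (when neither is already used) reaches every representation.
99 = 89+8+2 = 89+5+3+2 = 55+34+8+2 = … (3 more), for 6 in all.

6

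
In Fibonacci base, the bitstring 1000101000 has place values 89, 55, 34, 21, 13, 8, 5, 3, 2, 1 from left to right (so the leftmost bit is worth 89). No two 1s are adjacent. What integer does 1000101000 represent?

107

Summing the place values of the 1 bits: 89 + 13 + 5 = 107.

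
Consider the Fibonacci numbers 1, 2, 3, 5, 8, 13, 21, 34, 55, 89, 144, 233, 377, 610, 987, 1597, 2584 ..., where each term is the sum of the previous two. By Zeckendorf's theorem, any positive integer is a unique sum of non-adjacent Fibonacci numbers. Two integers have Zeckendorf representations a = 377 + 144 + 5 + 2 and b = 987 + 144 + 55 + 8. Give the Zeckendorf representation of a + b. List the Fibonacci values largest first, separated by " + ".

The two numbers are 528 and 1194, so their sum is 1722.
1597 ≤ 1722 < 2584, so take 1597; remainder 125
89 ≤ 125 < 144, so take 89; remainder 36
34 ≤ 36 < 55, so take 34; remainder 2
2 ≤ 2 < 3, so take 2; remainder 0

1597 + 89 + 34 + 2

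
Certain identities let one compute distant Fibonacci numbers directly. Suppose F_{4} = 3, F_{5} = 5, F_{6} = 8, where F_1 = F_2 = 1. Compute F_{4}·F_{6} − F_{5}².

-1

3·8 − 5² = 24 − 25 = -1. (Cassini's identity: F_{k−1}F_{k+1} − F_k² = (−1)^k.)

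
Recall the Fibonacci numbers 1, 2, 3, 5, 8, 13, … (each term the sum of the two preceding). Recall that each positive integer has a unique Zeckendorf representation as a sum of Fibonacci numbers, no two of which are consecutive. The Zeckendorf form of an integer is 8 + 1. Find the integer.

9

8 + 1 = 9.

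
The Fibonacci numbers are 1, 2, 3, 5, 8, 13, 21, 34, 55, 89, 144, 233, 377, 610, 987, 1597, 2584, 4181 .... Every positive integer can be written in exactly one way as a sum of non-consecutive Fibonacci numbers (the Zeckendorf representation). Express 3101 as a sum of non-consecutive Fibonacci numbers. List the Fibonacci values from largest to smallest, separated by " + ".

2584 + 377 + 89 + 34 + 13 + 3 + 1

largest Fibonacci ≤ 3101 is 2584; 3101 − 2584 = 517
largest Fibonacci ≤ 517 is 377; 517 − 377 = 140
largest Fibonacci ≤ 140 is 89; 140 − 89 = 51
largest Fibonacci ≤ 51 is 34; 51 − 34 = 17
largest Fibonacci ≤ 17 is 13; 17 − 13 = 4
largest Fibonacci ≤ 4 is 3; 4 − 3 = 1
largest Fibonacci ≤ 1 is 1; 1 − 1 = 0
So 3101 = 2584 + 377 + 89 + 34 + 13 + 3 + 1, with no two terms consecutive in the sequence.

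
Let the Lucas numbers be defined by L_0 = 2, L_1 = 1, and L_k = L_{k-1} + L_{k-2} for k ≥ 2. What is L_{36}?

33385282

Iterating the recurrence up to L_{31} = 3010349 and L_{30} = 1860498:
L_{32} = L_{31} + L_{30} = 3010349 + 1860498 = 4870847
L_{33} = L_{32} + L_{31} = 4870847 + 3010349 = 7881196
L_{34} = L_{33} + L_{32} = 7881196 + 4870847 = 12752043
L_{35} = L_{34} + L_{33} = 12752043 + 7881196 = 20633239
L_{36} = L_{35} + L_{34} = 20633239 + 12752043 = 33385282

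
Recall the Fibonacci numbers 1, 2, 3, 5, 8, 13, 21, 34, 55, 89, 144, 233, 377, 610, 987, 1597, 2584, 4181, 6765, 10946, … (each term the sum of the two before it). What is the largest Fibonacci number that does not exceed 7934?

6765

6765 ≤ 7934 < 10946, so the largest Fibonacci number not exceeding 7934 is 6765.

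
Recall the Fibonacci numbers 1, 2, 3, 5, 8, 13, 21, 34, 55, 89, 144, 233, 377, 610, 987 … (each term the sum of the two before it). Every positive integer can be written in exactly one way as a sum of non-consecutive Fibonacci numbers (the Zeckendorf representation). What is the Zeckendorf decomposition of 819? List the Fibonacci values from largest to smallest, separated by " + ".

610 + 144 + 55 + 8 + 2

Greedy algorithm:
largest Fibonacci ≤ 819 is 610; 819 − 610 = 209
largest Fibonacci ≤ 209 is 144; 209 − 144 = 65
largest Fibonacci ≤ 65 is 55; 65 − 55 = 10
largest Fibonacci ≤ 10 is 8; 10 − 8 = 2
largest Fibonacci ≤ 2 is 2; 2 − 2 = 0
So 819 = 610 + 144 + 55 + 8 + 2, with no two terms consecutive in the sequence.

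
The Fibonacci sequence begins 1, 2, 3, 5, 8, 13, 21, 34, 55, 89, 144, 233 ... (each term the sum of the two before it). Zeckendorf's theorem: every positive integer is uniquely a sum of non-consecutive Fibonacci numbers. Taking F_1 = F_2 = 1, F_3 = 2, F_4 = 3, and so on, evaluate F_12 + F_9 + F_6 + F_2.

F_12 + F_9 + F_6 + F_2 = 144 + 34 + 8 + 1 = 187.

187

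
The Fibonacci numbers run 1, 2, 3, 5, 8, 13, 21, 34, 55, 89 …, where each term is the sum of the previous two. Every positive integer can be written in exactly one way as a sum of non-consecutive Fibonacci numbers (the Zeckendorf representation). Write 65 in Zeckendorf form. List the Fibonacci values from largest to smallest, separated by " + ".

Repeatedly subtract the largest Fibonacci number that fits:
subtract 55 from 65: 10 remains
subtract 8 from 10: 2 remains
subtract 2 from 2: 0 remains
So 65 = 55 + 8 + 2, with no two terms consecutive in the sequence.

55 + 8 + 2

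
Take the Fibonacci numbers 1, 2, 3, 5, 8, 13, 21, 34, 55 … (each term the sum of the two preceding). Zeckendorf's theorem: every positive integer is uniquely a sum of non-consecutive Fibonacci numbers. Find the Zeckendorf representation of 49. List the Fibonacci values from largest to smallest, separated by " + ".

Greedily peel off the largest Fibonacci term at each step:
largest Fibonacci ≤ 49 is 34; 49 − 34 = 15
largest Fibonacci ≤ 15 is 13; 15 − 13 = 2
largest Fibonacci ≤ 2 is 2; 2 − 2 = 0
So 49 = 34 + 13 + 2, with no two terms consecutive in the sequence.

34 + 13 + 2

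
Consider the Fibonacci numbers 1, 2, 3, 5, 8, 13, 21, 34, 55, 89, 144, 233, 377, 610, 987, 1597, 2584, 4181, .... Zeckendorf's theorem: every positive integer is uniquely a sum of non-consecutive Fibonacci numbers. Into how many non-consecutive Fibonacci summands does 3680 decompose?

6

Greedy algorithm:
subtract 2584 from 3680: 1096 remains
subtract 987 from 1096: 109 remains
subtract 89 from 109: 20 remains
subtract 13 from 20: 7 remains
subtract 5 from 7: 2 remains
subtract 2 from 2: 0 remains
3680 = 2584 + 987 + 89 + 13 + 5 + 2, which has 6 terms.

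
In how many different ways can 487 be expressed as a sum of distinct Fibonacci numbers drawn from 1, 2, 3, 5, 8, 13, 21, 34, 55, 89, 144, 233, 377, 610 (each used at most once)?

16

487 = 377+89+21 = 377+89+13+8 = 377+55+34+21 = 233+144+89+21 = … (12 more), for 16 in all.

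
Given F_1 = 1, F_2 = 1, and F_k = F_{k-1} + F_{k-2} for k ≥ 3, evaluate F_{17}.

Iterating the recurrence up to F_{12} = 144 and F_{11} = 89:
F_{13} = F_{12} + F_{11} = 144 + 89 = 233
F_{14} = F_{13} + F_{12} = 233 + 144 = 377
F_{15} = F_{14} + F_{13} = 377 + 233 = 610
F_{16} = F_{15} + F_{14} = 610 + 377 = 987
F_{17} = F_{16} + F_{15} = 987 + 610 = 1597

1597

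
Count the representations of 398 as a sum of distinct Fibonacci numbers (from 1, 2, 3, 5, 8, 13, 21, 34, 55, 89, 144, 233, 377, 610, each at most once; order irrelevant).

15

398 = 377+21 = 377+13+8 = 233+144+21 = … (12 more), for 15 in all.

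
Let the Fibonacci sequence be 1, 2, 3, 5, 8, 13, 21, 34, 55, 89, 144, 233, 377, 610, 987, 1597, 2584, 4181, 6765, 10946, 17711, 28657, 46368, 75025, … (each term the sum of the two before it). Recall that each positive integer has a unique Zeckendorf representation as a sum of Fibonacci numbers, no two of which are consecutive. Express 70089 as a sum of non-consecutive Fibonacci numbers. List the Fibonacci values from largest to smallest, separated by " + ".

46368 + 17711 + 4181 + 1597 + 144 + 55 + 21 + 8 + 3 + 1

70089 − 46368 = 23721
23721 − 17711 = 6010
6010 − 4181 = 1829
1829 − 1597 = 232
232 − 144 = 88
88 − 55 = 33
33 − 21 = 12
12 − 8 = 4
4 − 3 = 1
1 − 1 = 0
So 70089 = 46368 + 17711 + 4181 + 1597 + 144 + 55 + 21 + 8 + 3 + 1, with no two terms consecutive in the sequence.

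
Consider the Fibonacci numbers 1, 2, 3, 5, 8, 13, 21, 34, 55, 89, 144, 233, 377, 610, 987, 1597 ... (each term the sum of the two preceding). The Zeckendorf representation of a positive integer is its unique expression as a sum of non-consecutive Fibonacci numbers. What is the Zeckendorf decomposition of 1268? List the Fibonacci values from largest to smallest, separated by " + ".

Repeatedly subtract the largest Fibonacci number that fits:
subtract 987 from 1268: 281 remains
subtract 233 from 281: 48 remains
subtract 34 from 48: 14 remains
subtract 13 from 14: 1 remains
subtract 1 from 1: 0 remains
So 1268 = 987 + 233 + 34 + 13 + 1, with no two terms consecutive in the sequence.

987 + 233 + 34 + 13 + 1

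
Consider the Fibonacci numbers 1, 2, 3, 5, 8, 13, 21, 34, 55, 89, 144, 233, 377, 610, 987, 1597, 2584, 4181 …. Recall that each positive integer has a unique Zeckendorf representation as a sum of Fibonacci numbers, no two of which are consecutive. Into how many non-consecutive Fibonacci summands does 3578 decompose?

4

Repeatedly subtract the largest Fibonacci number that fits:
take 2584 (≤ 3578); 3578 − 2584 = 994
take 987 (≤ 994); 994 − 987 = 7
take 5 (≤ 7); 7 − 5 = 2
take 2 (≤ 2); 2 − 2 = 0
3578 = 2584 + 987 + 5 + 2, which has 4 terms.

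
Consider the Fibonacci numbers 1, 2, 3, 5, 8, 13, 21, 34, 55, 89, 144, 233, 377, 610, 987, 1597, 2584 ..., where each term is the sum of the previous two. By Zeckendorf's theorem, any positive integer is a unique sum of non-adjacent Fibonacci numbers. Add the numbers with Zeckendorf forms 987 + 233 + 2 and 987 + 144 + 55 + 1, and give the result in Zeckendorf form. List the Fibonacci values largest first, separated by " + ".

1597 + 610 + 144 + 55 + 3

The two numbers are 1222 and 1187, so their sum is 2409.
Repeatedly subtract the largest Fibonacci number that fits:
largest Fibonacci ≤ 2409 is 1597; 2409 − 1597 = 812
largest Fibonacci ≤ 812 is 610; 812 − 610 = 202
largest Fibonacci ≤ 202 is 144; 202 − 144 = 58
largest Fibonacci ≤ 58 is 55; 58 − 55 = 3
largest Fibonacci ≤ 3 is 3; 3 − 3 = 0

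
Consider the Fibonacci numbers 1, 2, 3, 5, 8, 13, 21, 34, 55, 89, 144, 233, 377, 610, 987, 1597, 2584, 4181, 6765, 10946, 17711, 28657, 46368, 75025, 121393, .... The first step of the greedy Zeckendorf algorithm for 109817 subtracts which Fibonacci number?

75025 ≤ 109817 < 121393, so the largest Fibonacci number not exceeding 109817 is 75025.

75025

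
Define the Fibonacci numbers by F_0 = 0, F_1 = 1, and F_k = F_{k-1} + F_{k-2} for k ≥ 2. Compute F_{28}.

317811

Iterating the recurrence up to F_{20} = 6765 and F_{19} = 4181:
F_{21} = F_{20} + F_{19} = 6765 + 4181 = 10946
F_{22} = F_{21} + F_{20} = 10946 + 6765 = 17711
F_{23} = F_{22} + F_{21} = 17711 + 10946 = 28657
F_{24} = F_{23} + F_{22} = 28657 + 17711 = 46368
F_{25} = F_{24} + F_{23} = 46368 + 28657 = 75025
F_{26} = F_{25} + F_{24} = 75025 + 46368 = 121393
F_{27} = F_{26} + F_{25} = 121393 + 75025 = 196418
F_{28} = F_{27} + F_{26} = 196418 + 121393 = 317811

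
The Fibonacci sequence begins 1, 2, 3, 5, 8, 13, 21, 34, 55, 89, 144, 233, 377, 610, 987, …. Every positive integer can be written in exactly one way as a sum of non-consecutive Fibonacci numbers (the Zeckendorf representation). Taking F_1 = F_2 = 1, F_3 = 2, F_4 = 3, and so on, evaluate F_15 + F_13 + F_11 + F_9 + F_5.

F_15 + F_13 + F_11 + F_9 + F_5 = 610 + 233 + 89 + 34 + 5 = 971.

971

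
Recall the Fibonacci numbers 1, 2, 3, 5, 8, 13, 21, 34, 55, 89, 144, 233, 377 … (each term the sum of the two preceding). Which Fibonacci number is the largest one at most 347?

233 ≤ 347 < 377, so the largest Fibonacci number not exceeding 347 is 233.

233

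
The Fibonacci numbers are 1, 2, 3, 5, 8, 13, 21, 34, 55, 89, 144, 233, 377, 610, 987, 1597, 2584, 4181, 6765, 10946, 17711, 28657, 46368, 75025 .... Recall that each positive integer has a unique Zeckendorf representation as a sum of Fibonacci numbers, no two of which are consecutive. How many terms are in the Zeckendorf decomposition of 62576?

subtract 46368 from 62576: 16208 remains
subtract 10946 from 16208: 5262 remains
subtract 4181 from 5262: 1081 remains
subtract 987 from 1081: 94 remains
subtract 89 from 94: 5 remains
subtract 5 from 5: 0 remains
62576 = 46368 + 10946 + 4181 + 987 + 89 + 5, which has 6 terms.

6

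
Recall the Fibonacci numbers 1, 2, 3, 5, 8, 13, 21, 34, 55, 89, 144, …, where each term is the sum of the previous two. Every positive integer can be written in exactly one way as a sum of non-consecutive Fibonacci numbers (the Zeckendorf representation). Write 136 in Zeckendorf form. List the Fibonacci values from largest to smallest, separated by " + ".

89 + 34 + 13

subtract 89 from 136: 47 remains
subtract 34 from 47: 13 remains
subtract 13 from 13: 0 remains
So 136 = 89 + 34 + 13, with no two terms consecutive in the sequence.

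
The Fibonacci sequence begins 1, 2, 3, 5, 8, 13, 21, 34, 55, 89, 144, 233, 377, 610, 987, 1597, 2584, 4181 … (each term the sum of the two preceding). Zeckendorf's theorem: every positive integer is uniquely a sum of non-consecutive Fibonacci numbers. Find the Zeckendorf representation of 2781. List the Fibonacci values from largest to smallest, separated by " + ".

2584 ≤ 2781 < 4181, so take 2584; remainder 197
144 ≤ 197 < 233, so take 144; remainder 53
34 ≤ 53 < 55, so take 34; remainder 19
13 ≤ 19 < 21, so take 13; remainder 6
5 ≤ 6 < 8, so take 5; remainder 1
1 ≤ 1 < 2, so take 1; remainder 0
So 2781 = 2584 + 144 + 34 + 13 + 5 + 1, with no two terms consecutive in the sequence.

2584 + 144 + 34 + 13 + 5 + 1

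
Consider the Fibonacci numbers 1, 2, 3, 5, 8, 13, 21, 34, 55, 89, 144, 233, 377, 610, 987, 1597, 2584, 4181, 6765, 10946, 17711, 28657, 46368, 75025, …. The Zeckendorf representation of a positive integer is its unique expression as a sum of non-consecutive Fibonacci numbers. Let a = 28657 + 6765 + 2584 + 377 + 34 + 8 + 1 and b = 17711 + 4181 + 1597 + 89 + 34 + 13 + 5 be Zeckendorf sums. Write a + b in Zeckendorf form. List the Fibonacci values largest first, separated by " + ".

46368 + 10946 + 4181 + 377 + 144 + 34 + 5 + 1

The two numbers are 38426 and 23630, so their sum is 62056.
take 46368 (≤ 62056); 62056 − 46368 = 15688
take 10946 (≤ 15688); 15688 − 10946 = 4742
take 4181 (≤ 4742); 4742 − 4181 = 561
take 377 (≤ 561); 561 − 377 = 184
take 144 (≤ 184); 184 − 144 = 40
take 34 (≤ 40); 40 − 34 = 6
take 5 (≤ 6); 6 − 5 = 1
take 1 (≤ 1); 1 − 1 = 0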